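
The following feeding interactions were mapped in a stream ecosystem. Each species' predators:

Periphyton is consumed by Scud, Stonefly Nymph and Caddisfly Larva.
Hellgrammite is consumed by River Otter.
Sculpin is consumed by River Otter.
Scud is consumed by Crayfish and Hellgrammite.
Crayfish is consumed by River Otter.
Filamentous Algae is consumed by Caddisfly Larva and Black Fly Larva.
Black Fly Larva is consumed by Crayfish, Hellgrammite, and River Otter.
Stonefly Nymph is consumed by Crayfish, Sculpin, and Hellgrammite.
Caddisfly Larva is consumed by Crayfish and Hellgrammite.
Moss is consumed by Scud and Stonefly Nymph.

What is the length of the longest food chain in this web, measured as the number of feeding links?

3 links

One longest chain: Moss → Scud → Hellgrammite → River Otter.
It has 4 species and 3 links.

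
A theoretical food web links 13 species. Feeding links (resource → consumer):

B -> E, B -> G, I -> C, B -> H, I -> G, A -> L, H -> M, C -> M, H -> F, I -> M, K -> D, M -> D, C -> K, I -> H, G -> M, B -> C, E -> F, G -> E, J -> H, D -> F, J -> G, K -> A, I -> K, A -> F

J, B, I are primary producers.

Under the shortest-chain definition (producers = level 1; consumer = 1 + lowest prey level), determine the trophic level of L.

I is a producer → level 1.
K eats I → level 2.
A eats K → level 3.
L eats A → level 4.
No prey of L is below level 3, so 4 is the minimum.

Trophic level 4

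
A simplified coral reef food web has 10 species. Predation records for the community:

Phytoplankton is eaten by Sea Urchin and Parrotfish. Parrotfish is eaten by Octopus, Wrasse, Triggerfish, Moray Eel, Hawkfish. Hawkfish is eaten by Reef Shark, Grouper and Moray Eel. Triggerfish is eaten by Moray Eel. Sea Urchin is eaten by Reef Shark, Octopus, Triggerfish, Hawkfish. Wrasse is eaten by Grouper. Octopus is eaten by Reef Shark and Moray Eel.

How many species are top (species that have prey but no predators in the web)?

Top species (has prey, but nothing eats it): Moray Eel, Grouper, Reef Shark.
Count: 3.

3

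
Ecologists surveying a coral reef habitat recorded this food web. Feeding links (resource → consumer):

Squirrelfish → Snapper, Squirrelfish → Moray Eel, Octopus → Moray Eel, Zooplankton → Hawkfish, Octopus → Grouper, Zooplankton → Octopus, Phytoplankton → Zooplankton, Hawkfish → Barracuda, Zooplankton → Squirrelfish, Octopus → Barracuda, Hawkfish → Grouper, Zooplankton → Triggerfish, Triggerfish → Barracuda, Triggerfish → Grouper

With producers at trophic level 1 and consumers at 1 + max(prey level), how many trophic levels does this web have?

4

Producers (level 1): Phytoplankton.
Phytoplankton → Zooplankton → Triggerfish → Grouper gives Grouper level 4.
No species has a prey at level 4, so no species reaches level 5.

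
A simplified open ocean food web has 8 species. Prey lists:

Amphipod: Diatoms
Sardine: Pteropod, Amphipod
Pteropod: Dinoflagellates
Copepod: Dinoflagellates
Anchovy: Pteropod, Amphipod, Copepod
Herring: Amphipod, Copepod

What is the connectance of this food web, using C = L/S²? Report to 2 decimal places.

The web has S = 8 species and L = 10 feeding links.
C = L / S² = 10 / 64 = 0.1562 ≈ 0.16.

C = 0.16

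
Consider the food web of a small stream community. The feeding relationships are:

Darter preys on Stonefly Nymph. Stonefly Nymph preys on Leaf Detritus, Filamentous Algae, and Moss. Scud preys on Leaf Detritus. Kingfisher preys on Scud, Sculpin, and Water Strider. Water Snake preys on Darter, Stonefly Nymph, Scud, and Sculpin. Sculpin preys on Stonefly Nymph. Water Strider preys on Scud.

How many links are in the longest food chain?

One longest chain: Filamentous Algae → Stonefly Nymph → Sculpin → Kingfisher.
It has 4 species and 3 links.

3 links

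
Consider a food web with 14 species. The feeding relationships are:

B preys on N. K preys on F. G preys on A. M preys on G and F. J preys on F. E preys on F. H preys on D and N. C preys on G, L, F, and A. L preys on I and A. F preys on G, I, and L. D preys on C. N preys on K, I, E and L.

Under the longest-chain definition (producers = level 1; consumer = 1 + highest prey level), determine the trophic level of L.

A is a producer → level 1.
L eats A (level 1); other prey at levels: I 1 → level 2.

Trophic level 2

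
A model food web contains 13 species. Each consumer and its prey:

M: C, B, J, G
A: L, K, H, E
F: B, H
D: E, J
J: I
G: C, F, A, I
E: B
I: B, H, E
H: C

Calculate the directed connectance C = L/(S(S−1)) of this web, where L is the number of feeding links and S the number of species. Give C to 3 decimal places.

The web has S = 13 species and L = 22 feeding links.
C = L / (S(S−1)) = 22 / 156 = 0.1410 ≈ 0.141.

C = 0.141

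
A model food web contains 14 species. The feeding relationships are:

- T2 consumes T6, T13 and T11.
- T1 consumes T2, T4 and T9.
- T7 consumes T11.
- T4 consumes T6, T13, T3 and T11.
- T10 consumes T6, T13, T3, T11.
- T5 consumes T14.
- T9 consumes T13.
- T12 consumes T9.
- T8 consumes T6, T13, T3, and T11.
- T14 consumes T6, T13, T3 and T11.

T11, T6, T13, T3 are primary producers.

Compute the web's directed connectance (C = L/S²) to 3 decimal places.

The web has S = 14 species and L = 26 feeding links.
C = L / S² = 26 / 196 = 0.1327 ≈ 0.133.

C = 0.133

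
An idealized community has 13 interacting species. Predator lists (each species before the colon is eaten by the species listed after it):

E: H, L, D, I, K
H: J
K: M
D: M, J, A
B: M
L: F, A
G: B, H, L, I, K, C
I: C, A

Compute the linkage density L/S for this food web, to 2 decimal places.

There are L = 21 links among S = 13 species.
L/S = 21/13 = 1.6154 ≈ 1.62.

L/S = 1.62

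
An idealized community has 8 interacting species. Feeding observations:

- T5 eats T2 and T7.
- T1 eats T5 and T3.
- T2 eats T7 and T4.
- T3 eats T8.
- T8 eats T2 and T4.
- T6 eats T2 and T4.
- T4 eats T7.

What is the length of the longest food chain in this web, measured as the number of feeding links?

5 links

One longest chain: T7 → T4 → T2 → T8 → T3 → T1.
It has 6 species and 5 links.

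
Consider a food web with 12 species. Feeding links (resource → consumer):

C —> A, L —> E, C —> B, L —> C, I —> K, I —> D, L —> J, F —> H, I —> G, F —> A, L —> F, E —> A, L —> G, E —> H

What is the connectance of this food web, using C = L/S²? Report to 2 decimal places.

The web has S = 12 species and L = 14 feeding links.
C = L / S² = 14 / 144 = 0.0972 ≈ 0.10.

C = 0.10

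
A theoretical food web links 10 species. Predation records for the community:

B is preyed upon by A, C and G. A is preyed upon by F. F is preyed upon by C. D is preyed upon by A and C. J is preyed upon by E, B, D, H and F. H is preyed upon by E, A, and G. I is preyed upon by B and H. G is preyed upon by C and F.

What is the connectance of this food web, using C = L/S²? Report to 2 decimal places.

C = 0.19

The web has S = 10 species and L = 19 feeding links.
C = L / S² = 19 / 100 = 0.1900 ≈ 0.19.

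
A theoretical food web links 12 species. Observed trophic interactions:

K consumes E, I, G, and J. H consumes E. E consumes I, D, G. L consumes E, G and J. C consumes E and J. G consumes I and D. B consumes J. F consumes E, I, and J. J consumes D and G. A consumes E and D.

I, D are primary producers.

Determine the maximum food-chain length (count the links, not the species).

3 links

One longest chain: I → G → E → L.
It has 4 species and 3 links.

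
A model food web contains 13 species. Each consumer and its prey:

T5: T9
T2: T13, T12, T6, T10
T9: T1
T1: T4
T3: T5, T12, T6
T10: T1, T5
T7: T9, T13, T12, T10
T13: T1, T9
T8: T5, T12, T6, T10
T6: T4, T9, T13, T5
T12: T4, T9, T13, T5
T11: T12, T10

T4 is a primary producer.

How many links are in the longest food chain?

One longest chain: T4 → T1 → T9 → T13 → T12 → T11.
It has 6 species and 5 links.

5 links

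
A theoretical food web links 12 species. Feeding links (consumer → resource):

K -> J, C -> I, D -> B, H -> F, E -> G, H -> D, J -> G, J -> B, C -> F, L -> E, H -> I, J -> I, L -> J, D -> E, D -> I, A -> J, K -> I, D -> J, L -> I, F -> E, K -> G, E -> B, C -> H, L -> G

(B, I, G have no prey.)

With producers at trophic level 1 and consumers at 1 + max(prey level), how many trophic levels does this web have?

5

Producers (level 1): B, I, G.
B → E → F → H → C gives C level 5.
No species has a prey at level 5, so no species reaches level 6.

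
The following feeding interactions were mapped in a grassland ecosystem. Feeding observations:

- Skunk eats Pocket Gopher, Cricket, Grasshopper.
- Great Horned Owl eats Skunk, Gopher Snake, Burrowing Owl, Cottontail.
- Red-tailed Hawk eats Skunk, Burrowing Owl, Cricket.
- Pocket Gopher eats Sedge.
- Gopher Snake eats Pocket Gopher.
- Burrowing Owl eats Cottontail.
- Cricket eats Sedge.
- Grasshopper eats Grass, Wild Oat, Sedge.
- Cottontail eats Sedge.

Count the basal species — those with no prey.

3

Basal species (no prey listed): Wild Oat, Grass, Sedge.
Count: 3.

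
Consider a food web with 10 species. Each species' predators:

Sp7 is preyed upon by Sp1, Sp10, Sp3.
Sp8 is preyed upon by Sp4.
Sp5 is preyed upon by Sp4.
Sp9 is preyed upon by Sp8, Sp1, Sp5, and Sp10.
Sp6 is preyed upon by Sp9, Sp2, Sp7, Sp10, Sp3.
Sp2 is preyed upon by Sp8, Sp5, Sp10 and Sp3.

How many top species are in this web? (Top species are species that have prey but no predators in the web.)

Top species (has prey, but nothing eats it): Sp1, Sp10, Sp3, Sp4.
Count: 4.

4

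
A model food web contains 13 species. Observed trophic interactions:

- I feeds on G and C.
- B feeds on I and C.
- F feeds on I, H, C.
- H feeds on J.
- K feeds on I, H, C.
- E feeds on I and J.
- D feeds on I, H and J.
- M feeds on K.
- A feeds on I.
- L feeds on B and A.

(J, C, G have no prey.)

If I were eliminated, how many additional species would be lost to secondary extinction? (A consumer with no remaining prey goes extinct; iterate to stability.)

1

Remove I.
Round 1: A (all prey gone) → extinct.
No further losses. Total secondary extinctions: 1.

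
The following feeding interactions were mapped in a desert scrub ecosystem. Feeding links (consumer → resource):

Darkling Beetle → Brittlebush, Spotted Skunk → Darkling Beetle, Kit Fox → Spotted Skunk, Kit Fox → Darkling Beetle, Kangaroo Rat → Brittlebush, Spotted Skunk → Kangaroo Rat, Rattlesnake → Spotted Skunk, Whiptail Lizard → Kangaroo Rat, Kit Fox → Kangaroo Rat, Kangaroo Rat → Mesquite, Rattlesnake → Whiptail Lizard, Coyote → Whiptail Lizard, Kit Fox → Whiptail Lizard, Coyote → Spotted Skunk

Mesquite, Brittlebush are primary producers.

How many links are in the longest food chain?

One longest chain: Mesquite → Kangaroo Rat → Spotted Skunk → Rattlesnake.
It has 4 species and 3 links.

3 links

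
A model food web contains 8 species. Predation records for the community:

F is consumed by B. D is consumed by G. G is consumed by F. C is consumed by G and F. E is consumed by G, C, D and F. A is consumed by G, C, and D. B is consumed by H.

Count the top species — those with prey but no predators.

1

Top species (has prey, but nothing eats it): H.
Count: 1.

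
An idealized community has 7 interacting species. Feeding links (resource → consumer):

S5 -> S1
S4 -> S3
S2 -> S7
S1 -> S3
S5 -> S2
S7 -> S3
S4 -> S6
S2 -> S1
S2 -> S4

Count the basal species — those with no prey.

1

Basal species (no prey listed): S5.
Count: 1.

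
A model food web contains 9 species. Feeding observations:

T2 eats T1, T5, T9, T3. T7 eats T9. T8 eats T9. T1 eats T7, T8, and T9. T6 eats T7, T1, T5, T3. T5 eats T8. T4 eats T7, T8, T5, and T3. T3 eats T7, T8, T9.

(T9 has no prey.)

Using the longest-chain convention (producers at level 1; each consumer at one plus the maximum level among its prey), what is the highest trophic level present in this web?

Producers (level 1): T9.
T9 → T8 → T5 → T4 gives T4 level 4.
No species has a prey at level 4, so no species reaches level 5.

4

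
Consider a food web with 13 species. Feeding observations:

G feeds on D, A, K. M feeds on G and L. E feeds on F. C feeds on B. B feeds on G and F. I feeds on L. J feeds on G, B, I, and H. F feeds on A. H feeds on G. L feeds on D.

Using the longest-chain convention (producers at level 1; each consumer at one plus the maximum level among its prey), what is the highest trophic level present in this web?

4

Producers (level 1): K, D, A.
A → F → B → J gives J level 4.
No species has a prey at level 4, so no species reaches level 5.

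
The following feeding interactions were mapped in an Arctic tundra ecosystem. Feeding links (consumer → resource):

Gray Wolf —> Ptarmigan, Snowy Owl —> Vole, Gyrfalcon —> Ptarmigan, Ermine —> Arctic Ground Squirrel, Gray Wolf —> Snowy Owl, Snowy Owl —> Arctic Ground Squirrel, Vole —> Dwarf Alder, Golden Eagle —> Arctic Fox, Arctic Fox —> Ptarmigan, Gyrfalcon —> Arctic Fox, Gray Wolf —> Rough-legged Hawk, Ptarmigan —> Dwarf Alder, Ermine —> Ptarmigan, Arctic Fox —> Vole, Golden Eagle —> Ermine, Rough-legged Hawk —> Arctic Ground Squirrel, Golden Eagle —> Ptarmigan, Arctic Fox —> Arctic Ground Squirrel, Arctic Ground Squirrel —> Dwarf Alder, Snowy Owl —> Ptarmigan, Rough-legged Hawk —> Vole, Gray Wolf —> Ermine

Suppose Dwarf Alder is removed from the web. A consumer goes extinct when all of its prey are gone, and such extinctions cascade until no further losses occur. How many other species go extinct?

10

Remove Dwarf Alder.
Round 1: Ptarmigan (all prey gone), Arctic Ground Squirrel (all prey gone), Vole (all prey gone) → extinct.
Round 2: Ermine (all prey gone), Snowy Owl (all prey gone), Rough-legged Hawk (all prey gone), Arctic Fox (all prey gone) → extinct.
Round 3: Gray Wolf (all prey gone), Gyrfalcon (all prey gone), Golden Eagle (all prey gone) → extinct.
No further losses. Total secondary extinctions: 10.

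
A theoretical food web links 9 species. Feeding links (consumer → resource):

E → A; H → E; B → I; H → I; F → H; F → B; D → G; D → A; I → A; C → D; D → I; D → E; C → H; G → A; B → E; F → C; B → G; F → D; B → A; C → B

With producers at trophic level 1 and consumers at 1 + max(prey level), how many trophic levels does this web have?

5

Producers (level 1): A.
A → E → H → C → F gives F level 5.
No species has a prey at level 5, so no species reaches level 6.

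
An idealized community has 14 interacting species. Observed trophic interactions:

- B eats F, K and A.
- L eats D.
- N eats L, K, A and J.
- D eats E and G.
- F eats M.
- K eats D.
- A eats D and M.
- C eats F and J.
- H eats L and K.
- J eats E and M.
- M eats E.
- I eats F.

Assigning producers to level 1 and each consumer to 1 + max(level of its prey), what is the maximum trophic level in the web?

Producers (level 1): G, E.
E → M → F → I gives I level 4.
No species has a prey at level 4, so no species reaches level 5.

4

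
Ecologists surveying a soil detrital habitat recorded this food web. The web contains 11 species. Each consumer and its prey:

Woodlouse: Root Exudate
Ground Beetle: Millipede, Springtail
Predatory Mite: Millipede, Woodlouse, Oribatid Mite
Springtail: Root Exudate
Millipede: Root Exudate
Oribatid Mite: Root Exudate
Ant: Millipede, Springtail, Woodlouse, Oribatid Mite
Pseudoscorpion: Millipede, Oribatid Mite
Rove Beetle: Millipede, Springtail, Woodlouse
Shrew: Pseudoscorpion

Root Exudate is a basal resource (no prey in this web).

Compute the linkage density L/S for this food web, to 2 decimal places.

L/S = 1.73

There are L = 19 links among S = 11 species.
L/S = 19/11 = 1.7273 ≈ 1.73.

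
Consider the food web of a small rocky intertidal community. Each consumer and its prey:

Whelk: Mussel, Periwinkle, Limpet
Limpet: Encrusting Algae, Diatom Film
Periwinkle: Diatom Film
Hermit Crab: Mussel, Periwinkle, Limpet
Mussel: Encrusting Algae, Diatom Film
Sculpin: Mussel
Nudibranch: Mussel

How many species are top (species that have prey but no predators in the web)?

Top species (has prey, but nothing eats it): Hermit Crab, Nudibranch, Sculpin, Whelk.
Count: 4.

4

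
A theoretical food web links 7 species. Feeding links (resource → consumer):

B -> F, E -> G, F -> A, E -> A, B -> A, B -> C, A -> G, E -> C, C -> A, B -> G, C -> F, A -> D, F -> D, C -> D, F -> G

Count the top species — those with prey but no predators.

Top species (has prey, but nothing eats it): G, D.
Count: 2.

2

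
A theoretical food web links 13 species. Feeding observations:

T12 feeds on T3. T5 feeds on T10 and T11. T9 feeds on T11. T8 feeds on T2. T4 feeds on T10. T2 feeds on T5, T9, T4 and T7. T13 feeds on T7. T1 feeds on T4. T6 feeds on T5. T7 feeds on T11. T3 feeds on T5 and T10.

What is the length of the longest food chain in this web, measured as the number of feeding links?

3 links

One longest chain: T11 → T9 → T2 → T8.
It has 4 species and 3 links.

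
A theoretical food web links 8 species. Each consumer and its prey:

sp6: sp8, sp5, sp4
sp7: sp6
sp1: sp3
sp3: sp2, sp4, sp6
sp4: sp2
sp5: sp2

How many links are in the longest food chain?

One longest chain: sp2 → sp5 → sp6 → sp3 → sp1.
It has 5 species and 4 links.

4 links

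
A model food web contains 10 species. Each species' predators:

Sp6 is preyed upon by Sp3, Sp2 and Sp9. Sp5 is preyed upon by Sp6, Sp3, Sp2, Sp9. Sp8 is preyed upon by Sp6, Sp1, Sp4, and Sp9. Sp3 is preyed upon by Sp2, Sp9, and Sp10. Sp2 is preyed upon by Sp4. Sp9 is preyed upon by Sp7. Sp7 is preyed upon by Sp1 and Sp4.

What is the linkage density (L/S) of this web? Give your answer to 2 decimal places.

L/S = 1.80

There are L = 18 links among S = 10 species.
L/S = 18/10 = 1.8000 ≈ 1.80.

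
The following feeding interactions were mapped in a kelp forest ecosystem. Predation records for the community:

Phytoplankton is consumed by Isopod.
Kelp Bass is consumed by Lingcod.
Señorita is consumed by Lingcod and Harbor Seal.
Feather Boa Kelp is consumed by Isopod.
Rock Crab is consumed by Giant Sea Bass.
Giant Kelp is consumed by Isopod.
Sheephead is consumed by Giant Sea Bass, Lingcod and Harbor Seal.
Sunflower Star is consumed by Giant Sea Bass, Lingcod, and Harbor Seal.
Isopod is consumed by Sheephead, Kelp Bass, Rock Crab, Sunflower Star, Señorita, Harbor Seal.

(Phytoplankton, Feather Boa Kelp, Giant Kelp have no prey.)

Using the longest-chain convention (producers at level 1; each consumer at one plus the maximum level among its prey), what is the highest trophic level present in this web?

Producers (level 1): Phytoplankton, Feather Boa Kelp, Giant Kelp.
Phytoplankton → Isopod → Sunflower Star → Giant Sea Bass gives Giant Sea Bass level 4.
No species has a prey at level 4, so no species reaches level 5.

4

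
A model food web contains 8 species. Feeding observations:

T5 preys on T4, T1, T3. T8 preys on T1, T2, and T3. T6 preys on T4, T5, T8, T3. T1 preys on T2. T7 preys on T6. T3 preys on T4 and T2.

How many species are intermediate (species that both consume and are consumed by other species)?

5

Intermediate species (has both prey and predators): T1, T3, T5, T8, T6.
Count: 5.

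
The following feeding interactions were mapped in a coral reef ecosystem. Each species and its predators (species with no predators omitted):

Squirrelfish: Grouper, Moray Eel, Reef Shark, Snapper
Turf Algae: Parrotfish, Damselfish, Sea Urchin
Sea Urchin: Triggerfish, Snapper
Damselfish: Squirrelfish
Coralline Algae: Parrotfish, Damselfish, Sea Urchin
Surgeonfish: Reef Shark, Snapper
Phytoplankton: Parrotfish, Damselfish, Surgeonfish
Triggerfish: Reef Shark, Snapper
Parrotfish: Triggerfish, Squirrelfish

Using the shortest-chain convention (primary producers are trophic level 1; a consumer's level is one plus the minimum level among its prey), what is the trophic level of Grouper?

Coralline Algae is a producer → level 1.
Parrotfish eats Coralline Algae → level 2.
Squirrelfish eats Parrotfish → level 3.
Grouper eats Squirrelfish → level 4.
No prey of Grouper is below level 3, so 4 is the minimum.

Trophic level 4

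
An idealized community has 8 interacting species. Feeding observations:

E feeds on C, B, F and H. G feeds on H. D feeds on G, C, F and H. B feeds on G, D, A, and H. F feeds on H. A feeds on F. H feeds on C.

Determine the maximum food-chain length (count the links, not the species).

5 links

One longest chain: C → H → F → A → B → E.
It has 6 species and 5 links.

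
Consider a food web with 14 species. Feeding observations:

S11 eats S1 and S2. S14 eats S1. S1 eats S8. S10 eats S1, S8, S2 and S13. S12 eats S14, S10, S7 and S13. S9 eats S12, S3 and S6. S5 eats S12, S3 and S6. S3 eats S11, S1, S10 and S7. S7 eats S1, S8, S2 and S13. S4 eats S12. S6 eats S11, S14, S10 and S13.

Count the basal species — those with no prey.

3

Basal species (no prey listed): S2, S8, S13.
Count: 3.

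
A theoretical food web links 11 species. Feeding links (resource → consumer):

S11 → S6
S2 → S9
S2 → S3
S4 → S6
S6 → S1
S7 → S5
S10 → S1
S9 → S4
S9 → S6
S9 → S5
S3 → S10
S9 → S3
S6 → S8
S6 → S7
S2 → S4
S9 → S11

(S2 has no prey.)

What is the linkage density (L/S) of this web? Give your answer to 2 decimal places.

L/S = 1.45

There are L = 16 links among S = 11 species.
L/S = 16/11 = 1.4545 ≈ 1.45.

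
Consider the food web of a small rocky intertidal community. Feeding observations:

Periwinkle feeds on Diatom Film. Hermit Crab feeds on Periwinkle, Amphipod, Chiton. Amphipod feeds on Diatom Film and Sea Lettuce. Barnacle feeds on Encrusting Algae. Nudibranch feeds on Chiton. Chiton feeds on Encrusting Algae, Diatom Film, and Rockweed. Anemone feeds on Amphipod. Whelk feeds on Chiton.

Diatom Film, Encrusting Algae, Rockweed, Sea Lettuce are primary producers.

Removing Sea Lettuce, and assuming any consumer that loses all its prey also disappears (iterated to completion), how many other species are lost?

Remove Sea Lettuce.
Every predator of it retains at least one other prey: Amphipod still has Diatom Film.
No consumer loses all prey, so no secondary extinctions occur.

0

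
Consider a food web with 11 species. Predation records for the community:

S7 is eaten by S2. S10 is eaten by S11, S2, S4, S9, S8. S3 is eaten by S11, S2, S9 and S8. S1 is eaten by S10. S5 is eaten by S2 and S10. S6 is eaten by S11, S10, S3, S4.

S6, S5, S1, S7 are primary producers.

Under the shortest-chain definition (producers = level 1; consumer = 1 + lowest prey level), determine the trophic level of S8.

Trophic level 3

S6 is a producer → level 1.
S3 eats S6 → level 2.
S8 eats S3 → level 3.
No prey of S8 is below level 2, so 3 is the minimum.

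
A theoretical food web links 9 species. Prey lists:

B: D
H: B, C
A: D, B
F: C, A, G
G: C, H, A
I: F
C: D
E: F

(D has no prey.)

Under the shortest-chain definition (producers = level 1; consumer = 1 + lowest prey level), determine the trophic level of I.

Trophic level 4

D is a producer → level 1.
C eats D → level 2.
F eats C → level 3.
I eats F → level 4.
No prey of I is below level 3, so 4 is the minimum.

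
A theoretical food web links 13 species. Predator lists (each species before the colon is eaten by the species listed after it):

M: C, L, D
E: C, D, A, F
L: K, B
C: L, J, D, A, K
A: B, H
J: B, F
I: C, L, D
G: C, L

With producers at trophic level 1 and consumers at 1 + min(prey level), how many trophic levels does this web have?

3

Producers (level 1): E, G, I, M.
Following each consumer down to its lowest-level prey: E → C → K (levels 1 through 3).
All prey of K (C 2, L 2) are at level 2 or above, so K is at level 1 + 2 = 3.
Every consumer has at least one prey at level 2 or below, so none exceeds level 3.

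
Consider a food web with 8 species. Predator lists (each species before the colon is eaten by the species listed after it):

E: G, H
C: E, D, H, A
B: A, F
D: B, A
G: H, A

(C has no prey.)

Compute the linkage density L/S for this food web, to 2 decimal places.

L/S = 1.50

There are L = 12 links among S = 8 species.
L/S = 12/8 = 1.5000 ≈ 1.50.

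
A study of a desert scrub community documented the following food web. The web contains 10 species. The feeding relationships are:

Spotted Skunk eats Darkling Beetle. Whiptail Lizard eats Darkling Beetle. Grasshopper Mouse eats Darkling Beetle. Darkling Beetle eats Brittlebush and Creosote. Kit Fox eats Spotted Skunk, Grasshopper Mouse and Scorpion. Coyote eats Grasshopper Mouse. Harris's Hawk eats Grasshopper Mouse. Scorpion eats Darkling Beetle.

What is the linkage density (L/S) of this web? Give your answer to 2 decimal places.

There are L = 11 links among S = 10 species.
L/S = 11/10 = 1.1000 ≈ 1.10.

L/S = 1.10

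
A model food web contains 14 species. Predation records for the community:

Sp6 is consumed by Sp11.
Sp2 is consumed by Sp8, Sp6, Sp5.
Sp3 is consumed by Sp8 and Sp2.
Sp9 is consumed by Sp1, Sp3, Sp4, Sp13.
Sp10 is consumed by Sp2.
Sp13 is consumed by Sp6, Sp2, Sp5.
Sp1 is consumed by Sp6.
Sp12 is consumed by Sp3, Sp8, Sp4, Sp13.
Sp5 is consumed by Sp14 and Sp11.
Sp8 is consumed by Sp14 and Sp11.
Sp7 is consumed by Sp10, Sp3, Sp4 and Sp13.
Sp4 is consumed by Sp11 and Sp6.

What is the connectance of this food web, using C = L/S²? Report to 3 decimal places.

C = 0.148

The web has S = 14 species and L = 29 feeding links.
C = L / S² = 29 / 196 = 0.1480 ≈ 0.148.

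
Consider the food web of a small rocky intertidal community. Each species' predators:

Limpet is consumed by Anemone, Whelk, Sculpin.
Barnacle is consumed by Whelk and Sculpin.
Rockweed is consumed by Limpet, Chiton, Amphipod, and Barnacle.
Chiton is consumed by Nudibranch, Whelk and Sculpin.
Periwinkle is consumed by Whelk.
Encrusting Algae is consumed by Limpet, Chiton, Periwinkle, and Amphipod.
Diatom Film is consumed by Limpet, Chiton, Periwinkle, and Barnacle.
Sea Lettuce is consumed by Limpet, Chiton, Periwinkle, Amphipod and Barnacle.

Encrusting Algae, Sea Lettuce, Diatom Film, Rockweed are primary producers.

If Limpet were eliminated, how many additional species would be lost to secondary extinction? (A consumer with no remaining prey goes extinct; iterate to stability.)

1

Remove Limpet.
Round 1: Anemone (all prey gone) → extinct.
No further losses. Total secondary extinctions: 1.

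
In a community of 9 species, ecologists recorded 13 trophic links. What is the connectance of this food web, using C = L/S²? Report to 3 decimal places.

C = 0.160

The web has S = 9 species and L = 13 feeding links.
C = L / S² = 13 / 81 = 0.1605 ≈ 0.160.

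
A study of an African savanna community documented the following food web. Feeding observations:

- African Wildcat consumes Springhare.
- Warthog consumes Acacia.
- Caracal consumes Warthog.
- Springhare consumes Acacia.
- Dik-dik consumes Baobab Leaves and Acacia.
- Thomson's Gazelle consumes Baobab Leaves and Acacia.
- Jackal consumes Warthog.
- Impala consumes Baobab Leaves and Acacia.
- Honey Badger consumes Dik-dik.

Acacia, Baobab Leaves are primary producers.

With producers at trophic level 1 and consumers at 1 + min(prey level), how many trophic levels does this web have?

Producers (level 1): Acacia, Baobab Leaves.
Following each consumer down to its lowest-level prey: Acacia → Springhare → African Wildcat (levels 1 through 3).
All prey of African Wildcat (Springhare 2) are at level 2 or above, so African Wildcat is at level 1 + 2 = 3.
Every consumer has at least one prey at level 2 or below, so none exceeds level 3.

3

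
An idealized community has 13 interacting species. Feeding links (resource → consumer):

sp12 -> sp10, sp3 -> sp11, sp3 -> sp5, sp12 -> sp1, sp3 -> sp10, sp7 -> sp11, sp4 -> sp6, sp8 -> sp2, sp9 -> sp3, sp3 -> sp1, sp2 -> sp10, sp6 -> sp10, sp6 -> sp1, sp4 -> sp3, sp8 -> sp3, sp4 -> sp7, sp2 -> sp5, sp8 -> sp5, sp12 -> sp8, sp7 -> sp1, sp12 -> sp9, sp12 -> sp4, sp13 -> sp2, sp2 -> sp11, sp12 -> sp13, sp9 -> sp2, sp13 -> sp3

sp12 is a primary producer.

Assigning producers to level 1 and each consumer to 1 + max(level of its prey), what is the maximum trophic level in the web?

Producers (level 1): sp12.
sp12 → sp13 → sp2 → sp10 gives sp10 level 4.
No species has a prey at level 4, so no species reaches level 5.

4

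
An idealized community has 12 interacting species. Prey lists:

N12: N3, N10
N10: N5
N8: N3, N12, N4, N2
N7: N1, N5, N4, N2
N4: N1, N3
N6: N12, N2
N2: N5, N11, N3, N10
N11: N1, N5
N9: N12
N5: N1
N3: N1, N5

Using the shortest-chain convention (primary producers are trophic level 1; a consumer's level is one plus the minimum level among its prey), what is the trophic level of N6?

Trophic level 4

N1 is a producer → level 1.
N3 eats N1 → level 2.
N12 eats N3 → level 3.
N6 eats N12 → level 4.
No prey of N6 is below level 3, so 4 is the minimum.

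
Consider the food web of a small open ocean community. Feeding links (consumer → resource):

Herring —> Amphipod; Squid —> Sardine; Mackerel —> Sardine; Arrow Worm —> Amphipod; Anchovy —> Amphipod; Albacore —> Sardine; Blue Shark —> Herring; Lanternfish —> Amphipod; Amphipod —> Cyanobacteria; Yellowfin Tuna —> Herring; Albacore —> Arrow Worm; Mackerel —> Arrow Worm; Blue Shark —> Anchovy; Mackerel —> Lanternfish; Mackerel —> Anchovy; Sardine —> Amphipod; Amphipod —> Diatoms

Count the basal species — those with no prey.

2

Basal species (no prey listed): Diatoms, Cyanobacteria.
Count: 2.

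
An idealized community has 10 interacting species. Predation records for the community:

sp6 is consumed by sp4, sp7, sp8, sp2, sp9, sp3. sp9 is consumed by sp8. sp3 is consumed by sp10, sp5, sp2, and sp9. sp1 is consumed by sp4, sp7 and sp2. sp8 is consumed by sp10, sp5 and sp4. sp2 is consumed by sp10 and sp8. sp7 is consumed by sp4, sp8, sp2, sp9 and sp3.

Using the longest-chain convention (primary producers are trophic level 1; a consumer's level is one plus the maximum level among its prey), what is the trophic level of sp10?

sp6 is a producer → level 1.
sp7 eats sp6 (level 1); other prey at levels: sp1 1 → level 2.
sp3 eats sp7 (level 2); other prey at levels: sp6 1 → level 3.
sp2 eats sp3 (level 3); other prey at levels: sp6 1, sp1 1, sp7 2 → level 4.
sp8 eats sp2 (level 4); other prey at levels: sp6 1, sp7 2, sp9 4 → level 5.
sp10 eats sp8 (level 5); other prey at levels: sp3 3, sp2 4 → level 6.

Trophic level 6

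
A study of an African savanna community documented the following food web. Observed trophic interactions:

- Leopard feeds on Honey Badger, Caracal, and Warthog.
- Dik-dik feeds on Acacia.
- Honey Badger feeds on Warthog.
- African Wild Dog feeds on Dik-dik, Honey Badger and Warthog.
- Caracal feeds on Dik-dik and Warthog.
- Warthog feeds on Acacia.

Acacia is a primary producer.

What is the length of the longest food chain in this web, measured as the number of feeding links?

3 links

One longest chain: Acacia → Warthog → Caracal → Leopard.
It has 4 species and 3 links.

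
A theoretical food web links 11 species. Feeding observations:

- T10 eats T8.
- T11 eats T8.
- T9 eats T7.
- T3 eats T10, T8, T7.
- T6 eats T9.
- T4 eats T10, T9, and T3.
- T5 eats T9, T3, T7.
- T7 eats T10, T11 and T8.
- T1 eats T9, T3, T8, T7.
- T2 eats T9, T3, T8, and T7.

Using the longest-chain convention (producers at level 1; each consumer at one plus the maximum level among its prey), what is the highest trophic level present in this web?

Producers (level 1): T8.
T8 → T10 → T7 → T9 → T4 gives T4 level 5.
No species has a prey at level 5, so no species reaches level 6.

5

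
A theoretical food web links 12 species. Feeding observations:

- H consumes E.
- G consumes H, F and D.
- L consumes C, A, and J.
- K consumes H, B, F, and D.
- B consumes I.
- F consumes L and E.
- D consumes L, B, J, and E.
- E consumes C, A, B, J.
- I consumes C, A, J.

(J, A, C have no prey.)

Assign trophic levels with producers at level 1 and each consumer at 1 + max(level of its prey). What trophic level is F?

J is a producer → level 1.
I eats J (level 1); other prey at levels: A 1, C 1 → level 2.
B eats I → level 3.
E eats B (level 3); other prey at levels: J 1, A 1, C 1 → level 4.
F eats E (level 4); other prey at levels: L 2 → level 5.

Trophic level 5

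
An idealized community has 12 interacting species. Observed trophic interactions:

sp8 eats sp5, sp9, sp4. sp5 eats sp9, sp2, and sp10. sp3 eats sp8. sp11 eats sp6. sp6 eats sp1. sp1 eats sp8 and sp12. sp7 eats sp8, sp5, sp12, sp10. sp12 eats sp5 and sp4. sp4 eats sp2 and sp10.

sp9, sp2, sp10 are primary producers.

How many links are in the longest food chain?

One longest chain: sp2 → sp4 → sp12 → sp1 → sp6 → sp11.
It has 6 species and 5 links.

5 links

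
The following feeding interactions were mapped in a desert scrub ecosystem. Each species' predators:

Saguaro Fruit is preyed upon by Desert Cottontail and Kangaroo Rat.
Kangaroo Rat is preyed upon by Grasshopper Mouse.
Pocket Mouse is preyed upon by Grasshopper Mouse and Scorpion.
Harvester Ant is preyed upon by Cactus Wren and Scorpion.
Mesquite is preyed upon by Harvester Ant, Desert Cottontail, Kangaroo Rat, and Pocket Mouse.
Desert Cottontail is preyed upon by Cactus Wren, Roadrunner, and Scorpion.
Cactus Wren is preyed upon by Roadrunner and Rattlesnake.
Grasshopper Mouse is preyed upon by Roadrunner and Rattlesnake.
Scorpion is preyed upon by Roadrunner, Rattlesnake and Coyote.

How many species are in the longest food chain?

4 species

One longest chain: Mesquite → Desert Cottontail → Cactus Wren → Rattlesnake.
It has 4 species and 3 links.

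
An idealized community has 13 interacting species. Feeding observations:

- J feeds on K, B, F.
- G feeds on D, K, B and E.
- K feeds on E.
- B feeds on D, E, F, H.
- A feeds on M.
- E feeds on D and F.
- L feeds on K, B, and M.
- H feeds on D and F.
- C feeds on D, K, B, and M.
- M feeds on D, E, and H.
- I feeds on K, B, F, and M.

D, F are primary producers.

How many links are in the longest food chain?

3 links

One longest chain: D → H → M → L.
It has 4 species and 3 links.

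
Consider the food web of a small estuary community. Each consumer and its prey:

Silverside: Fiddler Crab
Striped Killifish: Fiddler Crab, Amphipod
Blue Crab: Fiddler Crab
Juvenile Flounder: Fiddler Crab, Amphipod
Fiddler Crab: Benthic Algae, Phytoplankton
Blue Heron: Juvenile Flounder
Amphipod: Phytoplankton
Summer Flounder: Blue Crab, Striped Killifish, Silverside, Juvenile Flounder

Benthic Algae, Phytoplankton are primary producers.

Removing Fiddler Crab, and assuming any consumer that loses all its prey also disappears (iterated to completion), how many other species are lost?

2

Remove Fiddler Crab.
Round 1: Blue Crab (all prey gone), Silverside (all prey gone) → extinct.
No further losses. Total secondary extinctions: 2.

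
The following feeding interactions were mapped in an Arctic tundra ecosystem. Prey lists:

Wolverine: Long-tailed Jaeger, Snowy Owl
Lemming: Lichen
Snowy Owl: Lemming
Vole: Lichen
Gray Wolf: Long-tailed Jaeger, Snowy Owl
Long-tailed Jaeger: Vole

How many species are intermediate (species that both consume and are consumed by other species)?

Intermediate species (has both prey and predators): Lemming, Vole, Long-tailed Jaeger, Snowy Owl.
Count: 4.

4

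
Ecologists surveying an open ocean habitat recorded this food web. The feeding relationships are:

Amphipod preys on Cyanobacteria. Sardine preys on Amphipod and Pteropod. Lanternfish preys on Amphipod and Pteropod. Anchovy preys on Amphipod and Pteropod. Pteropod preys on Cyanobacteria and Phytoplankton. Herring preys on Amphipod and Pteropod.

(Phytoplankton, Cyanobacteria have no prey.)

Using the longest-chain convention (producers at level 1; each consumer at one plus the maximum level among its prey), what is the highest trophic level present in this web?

Producers (level 1): Phytoplankton, Cyanobacteria.
Cyanobacteria → Amphipod → Anchovy gives Anchovy level 3.
No species has a prey at level 3, so no species reaches level 4.

3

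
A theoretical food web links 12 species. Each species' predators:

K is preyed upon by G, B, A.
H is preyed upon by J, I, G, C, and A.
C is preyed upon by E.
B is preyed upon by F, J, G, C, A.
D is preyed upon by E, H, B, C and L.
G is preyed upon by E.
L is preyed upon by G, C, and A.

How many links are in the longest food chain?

3 links

One longest chain: D → H → G → E.
It has 4 species and 3 links.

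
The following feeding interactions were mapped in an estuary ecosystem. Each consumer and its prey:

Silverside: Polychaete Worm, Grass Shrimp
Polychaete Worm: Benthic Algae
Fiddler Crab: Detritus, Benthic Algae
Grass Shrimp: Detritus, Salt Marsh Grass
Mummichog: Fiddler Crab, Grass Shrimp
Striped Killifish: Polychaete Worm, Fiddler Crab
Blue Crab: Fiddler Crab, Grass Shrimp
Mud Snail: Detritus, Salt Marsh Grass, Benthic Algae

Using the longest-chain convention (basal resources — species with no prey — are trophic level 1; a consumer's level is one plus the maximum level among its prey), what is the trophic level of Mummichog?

Trophic level 3

Detritus has no prey (basal) → level 1.
Fiddler Crab eats Detritus (level 1); other prey at levels: Benthic Algae 1 → level 2.
Mummichog eats Fiddler Crab (level 2); other prey at levels: Grass Shrimp 2 → level 3.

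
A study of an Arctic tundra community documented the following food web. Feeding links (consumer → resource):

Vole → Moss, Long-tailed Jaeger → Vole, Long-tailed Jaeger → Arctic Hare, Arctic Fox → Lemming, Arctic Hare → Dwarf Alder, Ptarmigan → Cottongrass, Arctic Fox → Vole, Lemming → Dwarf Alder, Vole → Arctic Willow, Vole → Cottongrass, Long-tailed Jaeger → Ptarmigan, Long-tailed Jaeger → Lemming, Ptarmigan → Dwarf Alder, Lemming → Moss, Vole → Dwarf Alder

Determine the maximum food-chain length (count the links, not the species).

One longest chain: Moss → Lemming → Arctic Fox.
It has 3 species and 2 links.

2 links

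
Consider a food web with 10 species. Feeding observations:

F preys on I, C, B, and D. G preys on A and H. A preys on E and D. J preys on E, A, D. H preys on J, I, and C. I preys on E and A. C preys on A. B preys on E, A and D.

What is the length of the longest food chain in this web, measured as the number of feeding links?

4 links

One longest chain: D → A → J → H → G.
It has 5 species and 4 links.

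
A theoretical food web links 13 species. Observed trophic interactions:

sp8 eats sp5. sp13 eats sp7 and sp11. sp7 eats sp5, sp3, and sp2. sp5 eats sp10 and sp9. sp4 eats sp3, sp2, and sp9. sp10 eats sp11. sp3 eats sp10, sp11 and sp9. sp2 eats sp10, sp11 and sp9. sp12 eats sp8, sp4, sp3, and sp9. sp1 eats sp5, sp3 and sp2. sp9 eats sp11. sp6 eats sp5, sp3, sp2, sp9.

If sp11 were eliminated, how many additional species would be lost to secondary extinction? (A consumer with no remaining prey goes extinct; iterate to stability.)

Remove sp11.
Round 1: sp10 (all prey gone), sp9 (all prey gone) → extinct.
Round 2: sp3 (all prey gone), sp5 (all prey gone), sp2 (all prey gone) → extinct.
Round 3: sp6 (all prey gone), sp4 (all prey gone), sp8 (all prey gone), sp7 (all prey gone), sp1 (all prey gone) → extinct.
Round 4: sp13 (all prey gone), sp12 (all prey gone) → extinct.
No further losses. Total secondary extinctions: 12.

12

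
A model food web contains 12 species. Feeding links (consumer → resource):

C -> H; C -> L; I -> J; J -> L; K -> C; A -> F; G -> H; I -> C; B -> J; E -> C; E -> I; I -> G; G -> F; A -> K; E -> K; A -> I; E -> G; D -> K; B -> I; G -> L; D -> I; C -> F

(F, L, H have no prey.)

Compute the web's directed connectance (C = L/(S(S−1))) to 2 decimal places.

C = 0.17

The web has S = 12 species and L = 22 feeding links.
C = L / (S(S−1)) = 22 / 132 = 0.1667 ≈ 0.17.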